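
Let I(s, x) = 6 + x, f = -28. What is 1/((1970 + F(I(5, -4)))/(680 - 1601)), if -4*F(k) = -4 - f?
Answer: -921/1964 ≈ -0.46894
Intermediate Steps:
F(k) = -6 (F(k) = -(-4 - 1*(-28))/4 = -(-4 + 28)/4 = -1/4*24 = -6)
1/((1970 + F(I(5, -4)))/(680 - 1601)) = 1/((1970 - 6)/(680 - 1601)) = 1/(1964/(-921)) = 1/(1964*(-1/921)) = 1/(-1964/921) = -921/1964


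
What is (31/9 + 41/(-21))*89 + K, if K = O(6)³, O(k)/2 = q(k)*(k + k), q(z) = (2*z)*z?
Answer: 325066170542/63 ≈ 5.1598e+9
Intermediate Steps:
q(z) = 2*z²
O(k) = 8*k³ (O(k) = 2*((2*k²)*(k + k)) = 2*((2*k²)*(2*k)) = 2*(4*k³) = 8*k³)
K = 5159780352 (K = (8*6³)³ = (8*216)³ = 1728³ = 5159780352)
(31/9 + 41/(-21))*89 + K = (31/9 + 41/(-21))*89 + 5159780352 = (31*(⅑) + 41*(-1/21))*89 + 5159780352 = (31/9 - 41/21)*89 + 5159780352 = (94/63)*89 + 5159780352 = 8366/63 + 5159780352 = 325066170542/63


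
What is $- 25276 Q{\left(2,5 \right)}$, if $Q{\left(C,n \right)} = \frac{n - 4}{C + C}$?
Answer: $-6319$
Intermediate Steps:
$Q{\left(C,n \right)} = \frac{-4 + n}{2 C}$
$- 25276 Q{\left(2,5 \right)} = - 25276 \frac{-4 + 5}{2 \cdot 2} = - 25276 \cdot \frac{1}{2} \cdot \frac{1}{2} \cdot 1 = \left(-25276\right) \frac{1}{4} = -6319$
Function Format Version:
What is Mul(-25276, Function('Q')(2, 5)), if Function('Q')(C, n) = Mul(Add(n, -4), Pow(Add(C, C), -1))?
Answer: -6319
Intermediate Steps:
Function('Q')(C, n) = Mul(Rational(1, 2), Pow(C, -1), Add(-4, n)) (Function('Q')(C, n) = Mul(Add(-4, n), Pow(Mul(2, C), -1)) = Mul(Add(-4, n), Mul(Rational(1, 2), Pow(C, -1))) = Mul(Rational(1, 2), Pow(C, -1), Add(-4, n)))
Mul(-25276, Function('Q')(2, 5)) = Mul(-25276, Mul(Rational(1, 2), Pow(2, -1), Add(-4, 5))) = Mul(-25276, Mul(Rational(1, 2), Rational(1, 2), 1)) = Mul(-25276, Rational(1, 4)) = -6319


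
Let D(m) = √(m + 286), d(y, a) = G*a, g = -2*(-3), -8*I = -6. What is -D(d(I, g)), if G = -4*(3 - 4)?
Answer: -√310 ≈ -17.607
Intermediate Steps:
I = ¾ (I = -⅛*(-6) = ¾ ≈ 0.75000)
G = 4 (G = -4*(-1) = 4)
g = 6
d(y, a) = 4*a
D(m) = √(286 + m)
-D(d(I, g)) = -√(286 + 4*6) = -√(286 + 24) = -√310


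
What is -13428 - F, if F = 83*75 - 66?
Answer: -19587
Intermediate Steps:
F = 6159 (F = 6225 - 66 = 6159)
-13428 - F = -13428 - 1*6159 = -13428 - 6159 = -19587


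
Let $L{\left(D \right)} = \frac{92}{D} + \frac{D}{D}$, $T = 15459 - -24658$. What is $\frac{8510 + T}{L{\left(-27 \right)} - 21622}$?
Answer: $- \frac{1312929}{583859} \approx -2.2487$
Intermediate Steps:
$T = 40117$ ($T = 15459 + 24658 = 40117$)
$L{\left(D \right)} = 1 + \frac{92}{D}$ ($L{\left(D \right)} = \frac{92}{D} + 1 = 1 + \frac{92}{D}$)
$\frac{8510 + T}{L{\left(-27 \right)} - 21622} = \frac{8510 + 40117}{\frac{92 - 27}{-27} - 21622} = \frac{48627}{\left(- \frac{1}{27}\right) 65 - 21622} = \frac{48627}{- \frac{65}{27} - 21622} = \frac{48627}{- \frac{583859}{27}} = 48627 \left(- \frac{27}{583859}\right) = - \frac{1312929}{583859}$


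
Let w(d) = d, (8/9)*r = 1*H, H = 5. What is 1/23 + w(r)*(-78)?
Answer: -40361/92 ≈ -438.71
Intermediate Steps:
r = 45/8 (r = 9*(1*5)/8 = (9/8)*5 = 45/8 ≈ 5.6250)
1/23 + w(r)*(-78) = 1/23 + (45/8)*(-78) = 1/23 - 1755/4 = -40361/92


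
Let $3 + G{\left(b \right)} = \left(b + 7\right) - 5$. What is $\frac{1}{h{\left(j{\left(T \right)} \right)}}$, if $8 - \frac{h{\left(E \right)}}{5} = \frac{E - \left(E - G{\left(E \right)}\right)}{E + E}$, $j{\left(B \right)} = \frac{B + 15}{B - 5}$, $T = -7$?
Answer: $\frac{4}{135} \approx 0.02963$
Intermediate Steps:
$G{\left(b \right)} = -1 + b$ ($G{\left(b \right)} = -3 + \left(\left(b + 7\right) - 5\right) = -3 + \left(\left(7 + b\right) - 5\right) = -3 + \left(2 + b\right) = -1 + b$)
$j{\left(B \right)} = \frac{15 + B}{-5 + B}$
$h{\left(E \right)} = 40 - \frac{5 \left(-1 + E\right)}{2 E}$ ($h{\left(E \right)} = 40 - 5 \frac{E + \left(\left(-1 + E\right) - E\right)}{E + E} = 40 - 5 \frac{E - 1}{2 E} = 40 - 5 \left(-1 + E\right) \frac{1}{2 E} = 40 - 5 \frac{-1 + E}{2 E} = 40 - \frac{5 \left(-1 + E\right)}{2 E}$)
$\frac{1}{h{\left(j{\left(T \right)} \right)}} = \frac{1}{\frac{5}{2} \frac{1}{\frac{1}{-5 - 7} \left(15 - 7\right)} \left(1 + 15 \frac{15 - 7}{-5 - 7}\right)} = \frac{1}{\frac{5}{2} \frac{1}{\frac{1}{-12} \cdot 8} \left(1 + 15 \frac{1}{-12} \cdot 8\right)} = \frac{1}{\frac{5}{2} \frac{1}{\left(- \frac{1}{12}\right) 8} \left(1 + 15 \left(\left(- \frac{1}{12}\right) 8\right)\right)} = \frac{1}{\frac{5}{2} \frac{1}{- \frac{2}{3}} \left(1 + 15 \left(- \frac{2}{3}\right)\right)} = \frac{1}{\frac{5}{2} \left(- \frac{3}{2}\right) \left(1 - 10\right)} = \frac{1}{\frac{5}{2} \left(- \frac{3}{2}\right) \left(-9\right)} = \frac{1}{\frac{135}{4}} = \frac{4}{135}$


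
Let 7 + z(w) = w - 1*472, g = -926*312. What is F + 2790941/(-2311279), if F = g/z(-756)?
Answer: 51100725101/219571505 ≈ 232.73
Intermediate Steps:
g = -288912
z(w) = -479 + w (z(w) = -7 + (w - 1*472) = -7 + (w - 472) = -7 + (-472 + w) = -479 + w)
F = 22224/95 (F = -288912/(-479 - 756) = -288912/(-1235) = -288912*(-1/1235) = 22224/95 ≈ 233.94)
F + 2790941/(-2311279) = 22224/95 + 2790941/(-2311279) = 22224/95 + 2790941*(-1/2311279) = 22224/95 - 2790941/2311279 = 51100725101/219571505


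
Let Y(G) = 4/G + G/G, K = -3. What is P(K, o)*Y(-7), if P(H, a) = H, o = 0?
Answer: -9/7 ≈ -1.2857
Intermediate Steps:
Y(G) = 1 + 4/G (Y(G) = 4/G + 1 = 1 + 4/G)
P(K, o)*Y(-7) = -3*(4 - 7)/(-7) = -(-3)*(-3)/7 = -3*3/7 = -9/7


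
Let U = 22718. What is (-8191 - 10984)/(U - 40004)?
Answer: 19175/17286 ≈ 1.1093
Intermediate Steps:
(-8191 - 10984)/(U - 40004) = (-8191 - 10984)/(22718 - 40004) = -19175/(-17286) = -19175*(-1/17286) = 19175/17286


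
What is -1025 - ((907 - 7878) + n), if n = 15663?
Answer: -9717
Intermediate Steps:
-1025 - ((907 - 7878) + n) = -1025 - ((907 - 7878) + 15663) = -1025 - (-6971 + 15663) = -1025 - 1*8692 = -1025 - 8692 = -9717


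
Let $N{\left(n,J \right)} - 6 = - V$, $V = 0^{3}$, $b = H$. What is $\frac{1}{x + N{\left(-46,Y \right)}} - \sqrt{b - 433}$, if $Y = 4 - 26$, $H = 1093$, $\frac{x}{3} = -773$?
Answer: $- \frac{1}{2313} - 2 \sqrt{165} \approx -25.691$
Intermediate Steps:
$x = -2319$ ($x = 3 \left(-773\right) = -2319$)
$b = 1093$
$Y = -22$
$V = 0$
$N{\left(n,J \right)} = 6$ ($N{\left(n,J \right)} = 6 - 0 = 6 + 0 = 6$)
$\frac{1}{x + N{\left(-46,Y \right)}} - \sqrt{b - 433} = \frac{1}{-2319 + 6} - \sqrt{1093 - 433} = \frac{1}{-2313} - \sqrt{660} = - \frac{1}{2313} - 2 \sqrt{165}$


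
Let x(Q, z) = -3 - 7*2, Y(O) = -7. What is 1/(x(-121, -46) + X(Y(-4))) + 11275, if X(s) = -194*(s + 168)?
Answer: 352355024/31251 ≈ 11275.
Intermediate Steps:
X(s) = -32592 - 194*s (X(s) = -194*(168 + s) = -32592 - 194*s)
x(Q, z) = -17 (x(Q, z) = -3 - 14 = -17)
1/(x(-121, -46) + X(Y(-4))) + 11275 = 1/(-17 + (-32592 - 194*(-7))) + 11275 = 1/(-17 + (-32592 + 1358)) + 11275 = 1/(-17 - 31234) + 11275 = 1/(-31251) + 11275 = -1/31251 + 11275 = 352355024/31251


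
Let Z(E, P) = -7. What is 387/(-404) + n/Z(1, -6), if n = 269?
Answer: -111385/2828 ≈ -39.386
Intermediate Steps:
387/(-404) + n/Z(1, -6) = 387/(-404) + 269/(-7) = 387*(-1/404) + 269*(-1/7) = -387/404 - 269/7 = -111385/2828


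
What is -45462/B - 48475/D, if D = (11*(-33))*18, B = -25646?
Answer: 770119279/83785482 ≈ 9.1916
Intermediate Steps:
D = -6534 (D = -363*18 = -6534)
-45462/B - 48475/D = -45462/(-25646) - 48475/(-6534) = -45462*(-1/25646) - 48475*(-1/6534) = 22731/12823 + 48475/6534 = 770119279/83785482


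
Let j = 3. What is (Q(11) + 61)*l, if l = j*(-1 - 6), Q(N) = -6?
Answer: -1155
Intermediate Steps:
l = -21 (l = 3*(-1 - 6) = 3*(-7) = -21)
(Q(11) + 61)*l = (-6 + 61)*(-21) = 55*(-21) = -1155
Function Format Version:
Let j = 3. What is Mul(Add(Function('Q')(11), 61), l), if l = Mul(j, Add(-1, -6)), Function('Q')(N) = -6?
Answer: -1155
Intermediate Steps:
l = -21 (l = Mul(3, Add(-1, -6)) = Mul(3, -7) = -21)
Mul(Add(Function('Q')(11), 61), l) = Mul(Add(-6, 61), -21) = Mul(55, -21) = -1155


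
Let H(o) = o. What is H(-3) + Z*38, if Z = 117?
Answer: 4443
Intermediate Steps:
H(-3) + Z*38 = -3 + 117*38 = -3 + 4446 = 4443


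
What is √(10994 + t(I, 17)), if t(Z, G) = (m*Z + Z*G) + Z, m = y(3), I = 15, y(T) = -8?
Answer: 2*√2786 ≈ 105.57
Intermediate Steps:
m = -8
t(Z, G) = -7*Z + G*Z (t(Z, G) = (-8*Z + Z*G) + Z = (-8*Z + G*Z) + Z = -7*Z + G*Z)
√(10994 + t(I, 17)) = √(10994 + 15*(-7 + 17)) = √(10994 + 15*10) = √(10994 + 150) = √11144 = 2*√2786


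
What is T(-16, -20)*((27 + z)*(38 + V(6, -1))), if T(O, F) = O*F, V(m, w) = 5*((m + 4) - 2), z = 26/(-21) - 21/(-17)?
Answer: 80188160/119 ≈ 6.7385e+5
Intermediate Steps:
z = -1/357 (z = 26*(-1/21) - 21*(-1/17) = -26/21 + 21/17 = -1/357 ≈ -0.0028011)
V(m, w) = 10 + 5*m (V(m, w) = 5*((4 + m) - 2) = 5*(2 + m) = 10 + 5*m)
T(O, F) = F*O
T(-16, -20)*((27 + z)*(38 + V(6, -1))) = (-20*(-16))*((27 - 1/357)*(38 + (10 + 5*6))) = 320*(9638*(38 + (10 + 30))/357) = 320*(9638*(38 + 40)/357) = 320*((9638/357)*78) = 320*(250588/119) = 80188160/119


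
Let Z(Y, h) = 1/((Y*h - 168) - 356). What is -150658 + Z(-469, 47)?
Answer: -3399899087/22567 ≈ -1.5066e+5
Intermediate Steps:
Z(Y, h) = 1/(-524 + Y*h) (Z(Y, h) = 1/((-168 + Y*h) - 356) = 1/(-524 + Y*h))
-150658 + Z(-469, 47) = -150658 + 1/(-524 - 469*47) = -150658 + 1/(-524 - 22043) = -150658 + 1/(-22567) = -150658 - 1/22567 = -3399899087/22567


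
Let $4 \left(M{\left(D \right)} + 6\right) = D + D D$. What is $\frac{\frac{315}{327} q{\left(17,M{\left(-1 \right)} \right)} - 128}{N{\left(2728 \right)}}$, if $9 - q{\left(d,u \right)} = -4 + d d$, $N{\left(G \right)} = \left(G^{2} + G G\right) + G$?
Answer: $- \frac{10733}{405662466} \approx -2.6458 \cdot 10^{-5}$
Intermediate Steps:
$M{\left(D \right)} = -6 + \frac{D}{4} + \frac{D^{2}}{4}$ ($M{\left(D \right)} = -6 + \frac{D + D D}{4} = -6 + \frac{D + D^{2}}{4} = -6 + \left(\frac{D}{4} + \frac{D^{2}}{4}\right) = -6 + \frac{D}{4} + \frac{D^{2}}{4}$)
$N{\left(G \right)} = G + 2 G^{2}$ ($N{\left(G \right)} = \left(G^{2} + G^{2}\right) + G = 2 G^{2} + G = G + 2 G^{2}$)
$q{\left(d,u \right)} = 13 - d^{2}$ ($q{\left(d,u \right)} = 9 - \left(-4 + d d\right) = 9 - \left(-4 + d^{2}\right) = 13 - d^{2}$)
$\frac{\frac{315}{327} q{\left(17,M{\left(-1 \right)} \right)} - 128}{N{\left(2728 \right)}} = \frac{\frac{315}{327} \left(13 - 17^{2}\right) - 128}{2728 \left(1 + 2 \cdot 2728\right)} = \frac{315 \cdot \frac{1}{327} \left(13 - 289\right) - 128}{2728 \left(1 + 5456\right)} = \frac{\frac{105 \left(13 - 289\right)}{109} - 128}{2728 \cdot 5457} = \frac{\frac{105}{109} \left(-276\right) - 128}{14886696} = \left(- \frac{28980}{109} - 128\right) \frac{1}{14886696} = \left(- \frac{42932}{109}\right) \frac{1}{14886696} = - \frac{10733}{405662466}$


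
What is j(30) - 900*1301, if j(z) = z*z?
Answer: -1170000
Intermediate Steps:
j(z) = z²
j(30) - 900*1301 = 30² - 900*1301 = 900 - 1170900 = -1170000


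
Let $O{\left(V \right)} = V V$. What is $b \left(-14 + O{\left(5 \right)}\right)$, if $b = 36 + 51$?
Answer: $957$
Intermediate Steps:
$b = 87$
$O{\left(V \right)} = V^{2}$
$b \left(-14 + O{\left(5 \right)}\right) = 87 \left(-14 + 5^{2}\right) = 87 \left(-14 + 25\right) = 87 \cdot 11 = 957$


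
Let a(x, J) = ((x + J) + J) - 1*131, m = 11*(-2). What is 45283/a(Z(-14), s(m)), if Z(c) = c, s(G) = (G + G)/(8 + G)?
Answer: -316981/971 ≈ -326.45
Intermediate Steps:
m = -22
s(G) = 2*G/(8 + G) (s(G) = (2*G)/(8 + G) = 2*G/(8 + G))
a(x, J) = -131 + x + 2*J (a(x, J) = ((J + x) + J) - 131 = (x + 2*J) - 131 = -131 + x + 2*J)
45283/a(Z(-14), s(m)) = 45283/(-131 - 14 + 2*(2*(-22)/(8 - 22))) = 45283/(-131 - 14 + 2*(2*(-22)/(-14))) = 45283/(-131 - 14 + 2*(2*(-22)*(-1/14))) = 45283/(-131 - 14 + 2*(22/7)) = 45283/(-131 - 14 + 44/7) = 45283/(-971/7) = 45283*(-7/971) = -316981/971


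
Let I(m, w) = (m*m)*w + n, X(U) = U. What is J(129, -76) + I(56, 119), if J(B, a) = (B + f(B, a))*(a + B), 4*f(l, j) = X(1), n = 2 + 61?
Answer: 1520389/4 ≈ 3.8010e+5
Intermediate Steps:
n = 63
f(l, j) = ¼ (f(l, j) = (¼)*1 = ¼)
J(B, a) = (¼ + B)*(B + a) (J(B, a) = (B + ¼)*(a + B) = (¼ + B)*(B + a))
I(m, w) = 63 + w*m² (I(m, w) = (m*m)*w + 63 = m²*w + 63 = w*m² + 63 = 63 + w*m²)
J(129, -76) + I(56, 119) = (129² + (¼)*129 + (¼)*(-76) + 129*(-76)) + (63 + 119*56²) = (16641 + 129/4 - 19 - 9804) + (63 + 119*3136) = 27401/4 + (63 + 373184) = 27401/4 + 373247 = 1520389/4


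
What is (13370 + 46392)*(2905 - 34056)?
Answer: -1861646062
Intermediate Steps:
(13370 + 46392)*(2905 - 34056) = 59762*(-31151) = -1861646062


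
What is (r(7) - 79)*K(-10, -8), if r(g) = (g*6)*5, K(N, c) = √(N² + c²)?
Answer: 262*√41 ≈ 1677.6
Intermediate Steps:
r(g) = 30*g (r(g) = (6*g)*5 = 30*g)
(r(7) - 79)*K(-10, -8) = (30*7 - 79)*√((-10)² + (-8)²) = (210 - 79)*√(100 + 64) = 131*√164 = 131*(2*√41) = 262*√41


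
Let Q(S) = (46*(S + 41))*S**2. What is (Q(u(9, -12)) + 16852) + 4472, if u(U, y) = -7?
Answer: 97960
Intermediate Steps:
Q(S) = S**2*(1886 + 46*S) (Q(S) = (46*(41 + S))*S**2 = (1886 + 46*S)*S**2 = S**2*(1886 + 46*S))
(Q(u(9, -12)) + 16852) + 4472 = (46*(-7)**2*(41 - 7) + 16852) + 4472 = (46*49*34 + 16852) + 4472 = (76636 + 16852) + 4472 = 93488 + 4472 = 97960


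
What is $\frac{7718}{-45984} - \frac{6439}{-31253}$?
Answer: $\frac{27440161}{718568976} \approx 0.038187$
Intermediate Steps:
$\frac{7718}{-45984} - \frac{6439}{-31253} = 7718 \left(- \frac{1}{45984}\right) - - \frac{6439}{31253} = - \frac{3859}{22992} + \frac{6439}{31253} = \frac{27440161}{718568976}$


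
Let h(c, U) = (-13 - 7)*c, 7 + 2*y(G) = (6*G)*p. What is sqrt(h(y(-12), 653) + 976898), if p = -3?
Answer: 6*sqrt(27078) ≈ 987.32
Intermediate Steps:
y(G) = -7/2 - 9*G (y(G) = -7/2 + ((6*G)*(-3))/2 = -7/2 + (-18*G)/2 = -7/2 - 9*G)
h(c, U) = -20*c
sqrt(h(y(-12), 653) + 976898) = sqrt(-20*(-7/2 - 9*(-12)) + 976898) = sqrt(-20*(-7/2 + 108) + 976898) = sqrt(-20*209/2 + 976898) = sqrt(-2090 + 976898) = sqrt(974808) = 6*sqrt(27078)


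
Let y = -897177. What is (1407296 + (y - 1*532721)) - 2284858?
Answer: -2307460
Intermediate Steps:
(1407296 + (y - 1*532721)) - 2284858 = (1407296 + (-897177 - 1*532721)) - 2284858 = (1407296 + (-897177 - 532721)) - 2284858 = (1407296 - 1429898) - 2284858 = -22602 - 2284858 = -2307460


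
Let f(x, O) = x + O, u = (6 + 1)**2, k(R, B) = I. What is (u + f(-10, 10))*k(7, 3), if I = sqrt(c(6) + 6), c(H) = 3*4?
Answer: 147*sqrt(2) ≈ 207.89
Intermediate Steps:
c(H) = 12
I = 3*sqrt(2) (I = sqrt(12 + 6) = sqrt(18) = 3*sqrt(2) ≈ 4.2426)
k(R, B) = 3*sqrt(2)
u = 49 (u = 7**2 = 49)
f(x, O) = O + x
(u + f(-10, 10))*k(7, 3) = (49 + (10 - 10))*(3*sqrt(2)) = (49 + 0)*(3*sqrt(2)) = 49*(3*sqrt(2)) = 147*sqrt(2)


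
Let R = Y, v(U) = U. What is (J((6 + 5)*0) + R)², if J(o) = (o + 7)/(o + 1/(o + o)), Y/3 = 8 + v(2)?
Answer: 900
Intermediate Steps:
Y = 30 (Y = 3*(8 + 2) = 3*10 = 30)
R = 30
J(o) = (7 + o)/(o + 1/(2*o))
(J((6 + 5)*0) + R)² = (2*((6 + 5)*0)*(7 + (6 + 5)*0)/(1 + 2*((6 + 5)*0)²) + 30)² = (2*(11*0)*(7 + 11*0)/(1 + 2*(11*0)²) + 30)² = (2*0*(7 + 0)/(1 + 2*0²) + 30)² = (2*0*7/(1 + 2*0) + 30)² = (2*0*7/(1 + 0) + 30)² = (2*0*7/1 + 30)² = (2*0*1*7 + 30)² = (0 + 30)² = 30² = 900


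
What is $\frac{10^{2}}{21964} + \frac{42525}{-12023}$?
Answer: $- \frac{233204200}{66018293} \approx -3.5324$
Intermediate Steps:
$\frac{10^{2}}{21964} + \frac{42525}{-12023} = 100 \cdot \frac{1}{21964} + 42525 \left(- \frac{1}{12023}\right) = \frac{25}{5491} - \frac{42525}{12023} = - \frac{233204200}{66018293}$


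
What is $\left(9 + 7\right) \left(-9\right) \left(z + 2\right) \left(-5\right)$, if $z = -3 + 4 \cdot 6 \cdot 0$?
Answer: $-720$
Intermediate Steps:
$z = -3$ ($z = -3 + 24 \cdot 0 = -3 + 0 = -3$)
$\left(9 + 7\right) \left(-9\right) \left(z + 2\right) \left(-5\right) = \left(9 + 7\right) \left(-9\right) \left(-3 + 2\right) \left(-5\right) = 16 \left(-9\right) \left(\left(-1\right) \left(-5\right)\right) = \left(-144\right) 5 = -720$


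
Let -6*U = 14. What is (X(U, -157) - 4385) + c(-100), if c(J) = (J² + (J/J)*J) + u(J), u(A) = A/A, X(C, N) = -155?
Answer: 5361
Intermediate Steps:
U = -7/3 (U = -⅙*14 = -7/3 ≈ -2.3333)
u(A) = 1
c(J) = 1 + J + J² (c(J) = (J² + (J/J)*J) + 1 = (J² + 1*J) + 1 = (J² + J) + 1 = (J + J²) + 1 = 1 + J + J²)
(X(U, -157) - 4385) + c(-100) = (-155 - 4385) + (1 - 100 + (-100)²) = -4540 + (1 - 100 + 10000) = -4540 + 9901 = 5361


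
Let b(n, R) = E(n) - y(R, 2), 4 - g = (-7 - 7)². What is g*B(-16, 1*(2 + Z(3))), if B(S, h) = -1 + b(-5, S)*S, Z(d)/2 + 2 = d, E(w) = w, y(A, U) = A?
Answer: 33984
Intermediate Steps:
Z(d) = -4 + 2*d
g = -192 (g = 4 - (-7 - 7)² = 4 - 1*(-14)² = 4 - 1*196 = 4 - 196 = -192)
b(n, R) = n - R
B(S, h) = -1 + S*(-5 - S) (B(S, h) = -1 + (-5 - S)*S = -1 + S*(-5 - S))
g*B(-16, 1*(2 + Z(3))) = -192*(-1 - 1*(-16)*(5 - 16)) = -192*(-1 - 1*(-16)*(-11)) = -192*(-1 - 176) = -192*(-177) = 33984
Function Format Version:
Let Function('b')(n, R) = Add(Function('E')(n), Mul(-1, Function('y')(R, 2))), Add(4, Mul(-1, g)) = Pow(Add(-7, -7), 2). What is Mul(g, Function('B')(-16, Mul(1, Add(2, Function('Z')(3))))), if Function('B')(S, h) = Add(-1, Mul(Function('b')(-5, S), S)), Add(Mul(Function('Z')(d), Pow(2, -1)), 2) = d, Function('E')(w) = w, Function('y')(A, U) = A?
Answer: 33984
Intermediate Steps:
Function('Z')(d) = Add(-4, Mul(2, d))
g = -192 (g = Add(4, Mul(-1, Pow(Add(-7, -7), 2))) = Add(4, Mul(-1, Pow(-14, 2))) = Add(4, Mul(-1, 196)) = Add(4, -196) = -192)
Function('b')(n, R) = Add(n, Mul(-1, R))
Function('B')(S, h) = Add(-1, Mul(S, Add(-5, Mul(-1, S)))) (Function('B')(S, h) = Add(-1, Mul(Add(-5, Mul(-1, S)), S)) = Add(-1, Mul(S, Add(-5, Mul(-1, S)))))
Mul(g, Function('B')(-16, Mul(1, Add(2, Function('Z')(3))))) = Mul(-192, Add(-1, Mul(-1, -16, Add(5, -16)))) = Mul(-192, Add(-1, Mul(-1, -16, -11))) = Mul(-192, Add(-1, -176)) = Mul(-192, -177) = 33984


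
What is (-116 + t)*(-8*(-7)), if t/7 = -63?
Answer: -31192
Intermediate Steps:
t = -441 (t = 7*(-63) = -441)
(-116 + t)*(-8*(-7)) = (-116 - 441)*(-8*(-7)) = -557*56 = -31192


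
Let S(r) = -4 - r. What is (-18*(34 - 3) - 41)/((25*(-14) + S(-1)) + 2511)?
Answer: -599/2158 ≈ -0.27757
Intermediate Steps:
(-18*(34 - 3) - 41)/((25*(-14) + S(-1)) + 2511) = (-18*(34 - 3) - 41)/((25*(-14) + (-4 - 1*(-1))) + 2511) = (-18*31 - 41)/((-350 + (-4 + 1)) + 2511) = (-558 - 41)/((-350 - 3) + 2511) = -599/(-353 + 2511) = -599/2158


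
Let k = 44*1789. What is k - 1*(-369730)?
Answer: 448446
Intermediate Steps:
k = 78716
k - 1*(-369730) = 78716 - 1*(-369730) = 78716 + 369730 = 448446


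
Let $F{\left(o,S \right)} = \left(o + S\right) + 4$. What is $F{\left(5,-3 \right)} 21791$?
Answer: $130746$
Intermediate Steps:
$F{\left(o,S \right)} = 4 + S + o$ ($F{\left(o,S \right)} = \left(S + o\right) + 4 = 4 + S + o$)
$F{\left(5,-3 \right)} 21791 = \left(4 - 3 + 5\right) 21791 = 6 \cdot 21791 = 130746$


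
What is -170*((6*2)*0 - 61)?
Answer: 10370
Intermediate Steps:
-170*((6*2)*0 - 61) = -170*(12*0 - 61) = -170*(0 - 61) = -170*(-61) = 10370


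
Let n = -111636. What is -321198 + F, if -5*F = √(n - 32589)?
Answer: -321198 - 3*I*√641 ≈ -3.212e+5 - 75.954*I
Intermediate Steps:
F = -3*I*√641 (F = -√(-111636 - 32589)/5 = -3*I*√641 ≈ -75.954*I)
-321198 + F = -321198 - 3*I*√641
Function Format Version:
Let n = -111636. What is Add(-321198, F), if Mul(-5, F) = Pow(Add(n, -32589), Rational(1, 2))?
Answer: Add(-321198, Mul(-3, I, Pow(641, Rational(1, 2)))) ≈ Add(-3.2120e+5, Mul(-75.954, I))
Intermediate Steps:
F = Mul(-3, I, Pow(641, Rational(1, 2))) (F = Mul(Rational(-1, 5), Pow(Add(-111636, -32589), Rational(1, 2))) = Mul(Rational(-1, 5), Pow(-144225, Rational(1, 2))) = Mul(Rational(-1, 5), Mul(15, I, Pow(641, Rational(1, 2)))) = Mul(-3, I, Pow(641, Rational(1, 2))) ≈ Mul(-75.954, I))
Add(-321198, F) = Add(-321198, Mul(-3, I, Pow(641, Rational(1, 2))))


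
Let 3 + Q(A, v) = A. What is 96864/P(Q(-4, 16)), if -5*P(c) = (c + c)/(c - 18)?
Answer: -6054000/7 ≈ -8.6486e+5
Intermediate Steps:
Q(A, v) = -3 + A
P(c) = -2*c/(5*(-18 + c)) (P(c) = -(c + c)/(5*(c - 18)) = -2*c/(5*(-18 + c)))
96864/P(Q(-4, 16)) = 96864/((-2*(-3 - 4)/(-90 + 5*(-3 - 4)))) = 96864/((-2*(-7)/(-90 + 5*(-7)))) = 96864/((-2*(-7)/(-90 - 35))) = 96864/((-2*(-7)/(-125))) = 96864/((-2*(-7)*(-1/125))) = 96864/(-14/125) = 96864*(-125/14) = -6054000/7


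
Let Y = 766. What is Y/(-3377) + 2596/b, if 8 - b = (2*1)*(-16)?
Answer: 2184013/33770 ≈ 64.673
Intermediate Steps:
b = 40 (b = 8 - 2*1*(-16) = 8 - 2*(-16) = 8 - 1*(-32) = 8 + 32 = 40)
Y/(-3377) + 2596/b = 766/(-3377) + 2596/40 = 766*(-1/3377) + 2596*(1/40) = -766/3377 + 649/10 = 2184013/33770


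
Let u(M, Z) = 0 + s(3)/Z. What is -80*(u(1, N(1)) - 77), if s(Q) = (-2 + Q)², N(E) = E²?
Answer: 6080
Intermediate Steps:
u(M, Z) = 1/Z (u(M, Z) = 0 + (-2 + 3)²/Z = 0 + 1²/Z = 0 + 1/Z = 1/Z)
-80*(u(1, N(1)) - 77) = -80*(1/(1²) - 77) = -80*(1/1 - 77) = -80*(1 - 77) = -80*(-76) = 6080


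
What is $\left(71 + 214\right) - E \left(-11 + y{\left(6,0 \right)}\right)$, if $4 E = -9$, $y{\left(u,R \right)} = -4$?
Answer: $\frac{1005}{4} \approx 251.25$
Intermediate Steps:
$E = - \frac{9}{4}$ ($E = \frac{1}{4} \left(-9\right) = - \frac{9}{4} \approx -2.25$)
$\left(71 + 214\right) - E \left(-11 + y{\left(6,0 \right)}\right) = \left(71 + 214\right) - - \frac{9 \left(-11 - 4\right)}{4} = 285 - \left(- \frac{9}{4}\right) \left(-15\right) = 285 - \frac{135}{4} = \frac{1005}{4}$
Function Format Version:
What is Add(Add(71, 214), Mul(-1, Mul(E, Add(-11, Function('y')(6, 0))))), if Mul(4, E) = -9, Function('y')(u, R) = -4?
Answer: Rational(1005, 4) ≈ 251.25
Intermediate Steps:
E = Rational(-9, 4) (E = Mul(Rational(1, 4), -9) = Rational(-9, 4) ≈ -2.2500)
Add(Add(71, 214), Mul(-1, Mul(E, Add(-11, Function('y')(6, 0))))) = Add(Add(71, 214), Mul(-1, Mul(Rational(-9, 4), Add(-11, -4)))) = Add(285, Mul(-1, Mul(Rational(-9, 4), -15))) = Add(285, Mul(-1, Rational(135, 4))) = Add(285, Rational(-135, 4)) = Rational(1005, 4)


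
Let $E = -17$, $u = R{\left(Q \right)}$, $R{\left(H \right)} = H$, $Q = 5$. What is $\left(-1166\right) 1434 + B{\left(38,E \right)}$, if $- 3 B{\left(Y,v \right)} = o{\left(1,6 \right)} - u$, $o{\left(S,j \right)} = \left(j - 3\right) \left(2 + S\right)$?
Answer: $- \frac{5016136}{3} \approx -1.672 \cdot 10^{6}$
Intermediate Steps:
$o{\left(S,j \right)} = \left(-3 + j\right) \left(2 + S\right)$
$u = 5$
$B{\left(Y,v \right)} = - \frac{4}{3}$ ($B{\left(Y,v \right)} = - \frac{\left(-6 - 3 + 2 \cdot 6 + 1 \cdot 6\right) - 5}{3} = - \frac{\left(-6 - 3 + 12 + 6\right) - 5}{3} = - \frac{9 - 5}{3} = \left(- \frac{1}{3}\right) 4 = - \frac{4}{3}$)
$\left(-1166\right) 1434 + B{\left(38,E \right)} = \left(-1166\right) 1434 - \frac{4}{3} = -1672044 - \frac{4}{3} = - \frac{5016136}{3}$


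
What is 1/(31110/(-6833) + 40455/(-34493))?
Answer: -235690669/1349506245 ≈ -0.17465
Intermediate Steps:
1/(31110/(-6833) + 40455/(-34493)) = 1/(31110*(-1/6833) + 40455*(-1/34493)) = 1/(-31110/6833 - 40455/34493) = 1/(-1349506245/235690669) = -235690669/1349506245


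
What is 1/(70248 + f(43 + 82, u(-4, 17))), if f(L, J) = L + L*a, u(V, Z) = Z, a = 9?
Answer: 1/71498 ≈ 1.3986e-5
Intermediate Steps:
f(L, J) = 10*L (f(L, J) = L + L*9 = L + 9*L = 10*L)
1/(70248 + f(43 + 82, u(-4, 17))) = 1/(70248 + 10*(43 + 82)) = 1/(70248 + 10*125) = 1/(70248 + 1250) = 1/71498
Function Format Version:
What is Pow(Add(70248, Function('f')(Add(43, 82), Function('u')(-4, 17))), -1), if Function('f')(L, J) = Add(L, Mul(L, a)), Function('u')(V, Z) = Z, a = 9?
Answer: Rational(1, 71498) ≈ 1.3986e-5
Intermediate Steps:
Function('f')(L, J) = Mul(10, L) (Function('f')(L, J) = Add(L, Mul(L, 9)) = Add(L, Mul(9, L)) = Mul(10, L))
Pow(Add(70248, Function('f')(Add(43, 82), Function('u')(-4, 17))), -1) = Pow(Add(70248, Mul(10, Add(43, 82))), -1) = Pow(Add(70248, Mul(10, 125)), -1) = Pow(Add(70248, 1250), -1) = Pow(71498, -1) = Rational(1, 71498)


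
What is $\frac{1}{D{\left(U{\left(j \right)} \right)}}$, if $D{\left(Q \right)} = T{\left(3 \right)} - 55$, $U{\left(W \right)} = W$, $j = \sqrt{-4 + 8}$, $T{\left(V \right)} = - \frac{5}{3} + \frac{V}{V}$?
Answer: $- \frac{3}{167} \approx -0.017964$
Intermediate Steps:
$T{\left(V \right)} = - \frac{2}{3}$ ($T{\left(V \right)} = \left(-5\right) \frac{1}{3} + 1 = - \frac{5}{3} + 1 = - \frac{2}{3}$)
$j = 2$ ($j = \sqrt{4} = 2$)
$D{\left(Q \right)} = - \frac{167}{3}$ ($D{\left(Q \right)} = - \frac{2}{3} - 55 = - \frac{167}{3}$)
$\frac{1}{D{\left(U{\left(j \right)} \right)}} = \frac{1}{- \frac{167}{3}} = - \frac{3}{167}$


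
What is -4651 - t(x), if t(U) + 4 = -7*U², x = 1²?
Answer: -4640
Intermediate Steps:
x = 1
t(U) = -4 - 7*U²
-4651 - t(x) = -4651 - (-4 - 7*1²) = -4651 - (-4 - 7*1) = -4651 - (-4 - 7) = -4651 - 1*(-11) = -4651 + 11 = -4640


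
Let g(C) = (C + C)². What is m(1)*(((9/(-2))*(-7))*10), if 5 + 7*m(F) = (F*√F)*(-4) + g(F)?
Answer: -225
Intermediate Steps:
g(C) = 4*C² (g(C) = (2*C)² = 4*C²)
m(F) = -5/7 - 4*F^(3/2)/7 + 4*F²/7 (m(F) = -5/7 + ((F*√F)*(-4) + 4*F²)/7 = -5/7 + (F^(3/2)*(-4) + 4*F²)/7 = -5/7 + (-4*F^(3/2) + 4*F²)/7 = -5/7 + (-4*F^(3/2)/7 + 4*F²/7) = -5/7 - 4*F^(3/2)/7 + 4*F²/7)
m(1)*(((9/(-2))*(-7))*10) = (-5/7 - 4*1^(3/2)/7 + (4/7)*1²)*(((9/(-2))*(-7))*10) = (-5/7 - 4/7*1 + (4/7)*1)*(((9*(-½))*(-7))*10) = (-5/7 - 4/7 + 4/7)*(-9/2*(-7)*10) = -45*10/2 = -5/7*315 = -225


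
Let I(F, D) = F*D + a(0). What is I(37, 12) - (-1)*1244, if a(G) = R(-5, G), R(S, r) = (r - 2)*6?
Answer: 1676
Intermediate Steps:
R(S, r) = -12 + 6*r (R(S, r) = (-2 + r)*6 = -12 + 6*r)
a(G) = -12 + 6*G
I(F, D) = -12 + D*F (I(F, D) = F*D + (-12 + 6*0) = D*F + (-12 + 0) = D*F - 12 = -12 + D*F)
I(37, 12) - (-1)*1244 = (-12 + 12*37) - (-1)*1244 = (-12 + 444) - 1*(-1244) = 432 + 1244 = 1676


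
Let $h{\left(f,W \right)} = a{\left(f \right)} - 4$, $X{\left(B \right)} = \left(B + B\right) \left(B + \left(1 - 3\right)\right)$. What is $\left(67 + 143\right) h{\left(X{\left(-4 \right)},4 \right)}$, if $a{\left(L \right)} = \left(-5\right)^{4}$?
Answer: $130410$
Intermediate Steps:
$a{\left(L \right)} = 625$
$X{\left(B \right)} = 2 B \left(-2 + B\right)$ ($X{\left(B \right)} = 2 B \left(B + \left(1 - 3\right)\right) = 2 B \left(B - 2\right) = 2 B \left(-2 + B\right)$)
$h{\left(f,W \right)} = 621$ ($h{\left(f,W \right)} = 625 - 4 = 621$)
$\left(67 + 143\right) h{\left(X{\left(-4 \right)},4 \right)} = \left(67 + 143\right) 621 = 210 \cdot 621 = 130410$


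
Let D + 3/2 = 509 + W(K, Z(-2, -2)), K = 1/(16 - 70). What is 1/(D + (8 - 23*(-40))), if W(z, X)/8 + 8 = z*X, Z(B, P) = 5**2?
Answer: 54/73861 ≈ 0.00073110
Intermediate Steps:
K = -1/54 (K = 1/(-54) = -1/54 ≈ -0.018519)
Z(B, P) = 25
W(z, X) = -64 + 8*X*z (W(z, X) = -64 + 8*(z*X) = -64 + 8*(X*z) = -64 + 8*X*z)
D = 23749/54 (D = -3/2 + (509 + (-64 + 8*25*(-1/54))) = -3/2 + (509 + (-64 - 100/27)) = -3/2 + (509 - 1828/27) = -3/2 + 11915/27 = 23749/54 ≈ 439.80)
1/(D + (8 - 23*(-40))) = 1/(23749/54 + (8 - 23*(-40))) = 1/(23749/54 + (8 + 920)) = 1/(23749/54 + 928) = 1/(73861/54) = 54/73861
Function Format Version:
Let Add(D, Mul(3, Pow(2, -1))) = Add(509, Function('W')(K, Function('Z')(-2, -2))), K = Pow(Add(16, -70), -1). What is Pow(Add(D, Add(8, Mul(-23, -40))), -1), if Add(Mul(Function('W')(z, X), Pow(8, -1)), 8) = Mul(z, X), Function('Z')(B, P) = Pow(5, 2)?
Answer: Rational(54, 73861) ≈ 0.00073110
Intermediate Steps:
K = Rational(-1, 54) (K = Pow(-54, -1) = Rational(-1, 54) ≈ -0.018519)
Function('Z')(B, P) = 25
Function('W')(z, X) = Add(-64, Mul(8, X, z)) (Function('W')(z, X) = Add(-64, Mul(8, Mul(z, X))) = Add(-64, Mul(8, Mul(X, z))) = Add(-64, Mul(8, X, z)))
D = Rational(23749, 54) (D = Add(Rational(-3, 2), Add(509, Add(-64, Mul(8, 25, Rational(-1, 54))))) = Add(Rational(-3, 2), Add(509, Add(-64, Rational(-100, 27)))) = Add(Rational(-3, 2), Add(509, Rational(-1828, 27))) = Add(Rational(-3, 2), Rational(11915, 27)) = Rational(23749, 54) ≈ 439.80)
Pow(Add(D, Add(8, Mul(-23, -40))), -1) = Pow(Add(Rational(23749, 54), Add(8, Mul(-23, -40))), -1) = Pow(Add(Rational(23749, 54), Add(8, 920)), -1) = Pow(Add(Rational(23749, 54), 928), -1) = Pow(Rational(73861, 54), -1) = Rational(54, 73861)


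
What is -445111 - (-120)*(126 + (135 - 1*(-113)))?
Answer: -400231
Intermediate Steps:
-445111 - (-120)*(126 + (135 - 1*(-113))) = -445111 - (-120)*(126 + (135 + 113)) = -445111 - (-120)*(126 + 248) = -445111 - (-120)*374 = -445111 - 1*(-44880) = -445111 + 44880 = -400231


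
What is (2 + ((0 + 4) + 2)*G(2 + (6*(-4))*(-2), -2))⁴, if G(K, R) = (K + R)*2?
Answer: 111612119056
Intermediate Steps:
G(K, R) = 2*K + 2*R
(2 + ((0 + 4) + 2)*G(2 + (6*(-4))*(-2), -2))⁴ = (2 + ((0 + 4) + 2)*(2*(2 + (6*(-4))*(-2)) + 2*(-2)))⁴ = (2 + (4 + 2)*(2*(2 - 24*(-2)) - 4))⁴ = (2 + 6*(2*(2 + 48) - 4))⁴ = (2 + 6*(2*50 - 4))⁴ = (2 + 6*(100 - 4))⁴ = (2 + 6*96)⁴ = (2 + 576)⁴ = 578⁴ = 111612119056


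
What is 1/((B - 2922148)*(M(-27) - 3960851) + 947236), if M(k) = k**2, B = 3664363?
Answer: -1/2939261002994 ≈ -3.4022e-13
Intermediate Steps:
1/((B - 2922148)*(M(-27) - 3960851) + 947236) = 1/((3664363 - 2922148)*((-27)**2 - 3960851) + 947236) = 1/(742215*(729 - 3960851) + 947236) = 1/(742215*(-3960122) + 947236) = 1/(-2939261950230 + 947236) = 1/(-2939261002994) = -1/2939261002994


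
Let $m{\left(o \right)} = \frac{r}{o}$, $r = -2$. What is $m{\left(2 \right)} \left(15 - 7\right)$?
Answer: $-8$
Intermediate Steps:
$m{\left(o \right)} = - \frac{2}{o}$
$m{\left(2 \right)} \left(15 - 7\right) = - \frac{2}{2} \left(15 - 7\right) = \left(-2\right) \frac{1}{2} \cdot 8 = \left(-1\right) 8 = -8$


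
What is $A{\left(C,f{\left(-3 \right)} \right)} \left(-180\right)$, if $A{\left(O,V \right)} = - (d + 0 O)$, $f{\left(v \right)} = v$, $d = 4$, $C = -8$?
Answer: $720$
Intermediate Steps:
$A{\left(O,V \right)} = -4$ ($A{\left(O,V \right)} = - (4 + 0 O) = - (4 + 0) = \left(-1\right) 4 = -4$)
$A{\left(C,f{\left(-3 \right)} \right)} \left(-180\right) = \left(-4\right) \left(-180\right) = 720$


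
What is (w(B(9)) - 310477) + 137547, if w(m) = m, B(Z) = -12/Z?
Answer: -518794/3 ≈ -1.7293e+5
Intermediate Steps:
(w(B(9)) - 310477) + 137547 = (-12/9 - 310477) + 137547 = (-12*⅑ - 310477) + 137547 = (-4/3 - 310477) + 137547 = -931435/3 + 137547 = -518794/3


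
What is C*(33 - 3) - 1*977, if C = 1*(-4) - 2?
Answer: -1157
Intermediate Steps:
C = -6 (C = -4 - 2 = -6)
C*(33 - 3) - 1*977 = -6*(33 - 3) - 1*977 = -6*30 - 977 = -180 - 977 = -1157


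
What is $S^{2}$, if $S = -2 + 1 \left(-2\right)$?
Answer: $16$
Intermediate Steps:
$S = -4$ ($S = -2 - 2 = -4$)
$S^{2} = \left(-4\right)^{2} = 16$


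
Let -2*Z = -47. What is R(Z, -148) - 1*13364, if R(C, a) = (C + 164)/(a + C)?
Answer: -1109337/83 ≈ -13366.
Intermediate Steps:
Z = 47/2 (Z = -½*(-47) = 47/2 ≈ 23.500)
R(C, a) = (164 + C)/(C + a)
R(Z, -148) - 1*13364 = (164 + 47/2)/(47/2 - 148) - 1*13364 = (375/2)/(-249/2) - 13364 = -2/249*375/2 - 13364 = -125/83 - 13364 = -1109337/83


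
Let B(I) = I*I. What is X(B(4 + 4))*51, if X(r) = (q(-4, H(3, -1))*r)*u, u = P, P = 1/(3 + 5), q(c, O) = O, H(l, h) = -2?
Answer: -816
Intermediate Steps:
P = ⅛ (P = 1/8 = ⅛ ≈ 0.12500)
u = ⅛ ≈ 0.12500
B(I) = I²
X(r) = -r/4 (X(r) = -2*r*(⅛) = -r/4)
X(B(4 + 4))*51 = -(4 + 4)²/4*51 = -¼*8²*51 = -¼*64*51 = -16*51 = -816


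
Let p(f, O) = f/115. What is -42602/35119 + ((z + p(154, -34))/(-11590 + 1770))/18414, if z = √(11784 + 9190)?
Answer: -5752633907719/4742189309700 - √20974/180825480 ≈ -1.2131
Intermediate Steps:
p(f, O) = f/115 (p(f, O) = f*(1/115) = f/115)
z = √20974 ≈ 144.82
-42602/35119 + ((z + p(154, -34))/(-11590 + 1770))/18414 = -42602/35119 + ((√20974 + (1/115)*154)/(-11590 + 1770))/18414 = -42602*1/35119 + ((√20974 + 154/115)/(-9820))*(1/18414) = -6086/5017 + ((154/115 + √20974)*(-1/9820))*(1/18414) = -6086/5017 + (-77/564650 - √20974/9820)*(1/18414) = -6086/5017 + (-7/945224100 - √20974/180825480) = -5752633907719/4742189309700 - √20974/180825480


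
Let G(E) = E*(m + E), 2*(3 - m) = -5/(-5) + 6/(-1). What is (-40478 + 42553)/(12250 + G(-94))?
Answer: 2075/20569 ≈ 0.10088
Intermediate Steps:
m = 11/2 (m = 3 - (-5/(-5) + 6/(-1))/2 = 3 - (-5*(-⅕) + 6*(-1))/2 = 3 - (1 - 6)/2 = 3 - ½*(-5) = 3 + 5/2 = 11/2 ≈ 5.5000)
G(E) = E*(11/2 + E)
(-40478 + 42553)/(12250 + G(-94)) = (-40478 + 42553)/(12250 + (½)*(-94)*(11 + 2*(-94))) = 2075/(12250 + (½)*(-94)*(11 - 188)) = 2075/(12250 + (½)*(-94)*(-177)) = 2075/(12250 + 8319) = 2075/20569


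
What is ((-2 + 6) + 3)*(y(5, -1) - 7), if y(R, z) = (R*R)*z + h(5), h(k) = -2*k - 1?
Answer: -301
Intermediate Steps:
h(k) = -1 - 2*k
y(R, z) = -11 + z*R² (y(R, z) = (R*R)*z + (-1 - 2*5) = R²*z + (-1 - 10) = z*R² - 11 = -11 + z*R²)
((-2 + 6) + 3)*(y(5, -1) - 7) = ((-2 + 6) + 3)*((-11 - 1*5²) - 7) = (4 + 3)*((-11 - 1*25) - 7) = 7*((-11 - 25) - 7) = 7*(-36 - 7) = 7*(-43) = -301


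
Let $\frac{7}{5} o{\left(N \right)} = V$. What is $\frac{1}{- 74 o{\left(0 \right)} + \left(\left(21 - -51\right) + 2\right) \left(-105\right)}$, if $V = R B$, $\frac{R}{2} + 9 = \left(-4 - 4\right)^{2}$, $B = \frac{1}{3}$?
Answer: $- \frac{21}{203870} \approx -0.00010301$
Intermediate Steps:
$B = \frac{1}{3} \approx 0.33333$
$R = 110$ ($R = -18 + 2 \left(-4 - 4\right)^{2} = -18 + 2 \left(-8\right)^{2} = -18 + 2 \cdot 64 = -18 + 128 = 110$)
$V = \frac{110}{3}$ ($V = 110 \cdot \frac{1}{3} = \frac{110}{3} \approx 36.667$)
$o{\left(N \right)} = \frac{550}{21}$ ($o{\left(N \right)} = \frac{5}{7} \cdot \frac{110}{3} = \frac{550}{21}$)
$\frac{1}{- 74 o{\left(0 \right)} + \left(\left(21 - -51\right) + 2\right) \left(-105\right)} = \frac{1}{\left(-74\right) \frac{550}{21} + \left(\left(21 - -51\right) + 2\right) \left(-105\right)} = \frac{1}{- \frac{40700}{21} + \left(\left(21 + 51\right) + 2\right) \left(-105\right)} = \frac{1}{- \frac{40700}{21} + \left(72 + 2\right) \left(-105\right)} = \frac{1}{- \frac{40700}{21} + 74 \left(-105\right)} = \frac{1}{- \frac{40700}{21} - 7770} = \frac{1}{- \frac{203870}{21}} = - \frac{21}{203870}$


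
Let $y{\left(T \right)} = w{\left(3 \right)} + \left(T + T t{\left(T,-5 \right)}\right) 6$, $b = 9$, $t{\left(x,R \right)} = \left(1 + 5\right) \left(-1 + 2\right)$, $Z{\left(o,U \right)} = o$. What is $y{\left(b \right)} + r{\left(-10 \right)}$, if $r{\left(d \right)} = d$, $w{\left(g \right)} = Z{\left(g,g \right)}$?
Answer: $371$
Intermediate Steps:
$t{\left(x,R \right)} = 6$ ($t{\left(x,R \right)} = 6 \cdot 1 = 6$)
$w{\left(g \right)} = g$
$y{\left(T \right)} = 3 + 42 T$ ($y{\left(T \right)} = 3 + \left(T + T 6\right) 6 = 3 + \left(T + 6 T\right) 6 = 3 + 7 T 6 = 3 + 42 T$)
$y{\left(b \right)} + r{\left(-10 \right)} = \left(3 + 42 \cdot 9\right) - 10 = \left(3 + 378\right) - 10 = 381 - 10 = 371$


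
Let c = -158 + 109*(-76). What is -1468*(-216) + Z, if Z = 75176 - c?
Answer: 400706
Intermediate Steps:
c = -8442 (c = -158 - 8284 = -8442)
Z = 83618 (Z = 75176 - 1*(-8442) = 75176 + 8442 = 83618)
-1468*(-216) + Z = -1468*(-216) + 83618 = 317088 + 83618 = 400706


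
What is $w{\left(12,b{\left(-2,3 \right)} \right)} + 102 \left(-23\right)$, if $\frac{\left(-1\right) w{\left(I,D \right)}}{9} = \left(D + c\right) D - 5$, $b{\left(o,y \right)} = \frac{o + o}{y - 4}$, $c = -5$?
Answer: $-2265$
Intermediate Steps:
$b{\left(o,y \right)} = \frac{2 o}{-4 + y}$
$w{\left(I,D \right)} = 45 - 9 D \left(-5 + D\right)$ ($w{\left(I,D \right)} = - 9 \left(\left(D - 5\right) D - 5\right) = - 9 \left(\left(-5 + D\right) D - 5\right) = - 9 \left(D \left(-5 + D\right) - 5\right) = - 9 \left(-5 + D \left(-5 + D\right)\right) = 45 - 9 D \left(-5 + D\right)$)
$w{\left(12,b{\left(-2,3 \right)} \right)} + 102 \left(-23\right) = \left(45 - 9 \left(2 \left(-2\right) \frac{1}{-4 + 3}\right)^{2} + 45 \cdot 2 \left(-2\right) \frac{1}{-4 + 3}\right) + 102 \left(-23\right) = \left(45 - 9 \left(2 \left(-2\right) \frac{1}{-1}\right)^{2} + 45 \cdot 2 \left(-2\right) \frac{1}{-1}\right) - 2346 = \left(45 - 9 \left(2 \left(-2\right) \left(-1\right)\right)^{2} + 45 \cdot 2 \left(-2\right) \left(-1\right)\right) - 2346 = \left(45 - 9 \cdot 4^{2} + 45 \cdot 4\right) - 2346 = \left(45 - 144 + 180\right) - 2346 = 81 - 2346 = -2265$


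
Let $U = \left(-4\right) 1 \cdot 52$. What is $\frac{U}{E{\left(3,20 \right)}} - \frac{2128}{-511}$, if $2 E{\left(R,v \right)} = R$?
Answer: $- \frac{29456}{219} \approx -134.5$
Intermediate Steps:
$E{\left(R,v \right)} = \frac{R}{2}$
$U = -208$ ($U = \left(-4\right) 52 = -208$)
$\frac{U}{E{\left(3,20 \right)}} - \frac{2128}{-511} = - \frac{208}{\frac{1}{2} \cdot 3} - \frac{2128}{-511} = - \frac{208}{\frac{3}{2}} - - \frac{304}{73} = \left(-208\right) \frac{2}{3} + \frac{304}{73} = - \frac{416}{3} + \frac{304}{73} = - \frac{29456}{219}$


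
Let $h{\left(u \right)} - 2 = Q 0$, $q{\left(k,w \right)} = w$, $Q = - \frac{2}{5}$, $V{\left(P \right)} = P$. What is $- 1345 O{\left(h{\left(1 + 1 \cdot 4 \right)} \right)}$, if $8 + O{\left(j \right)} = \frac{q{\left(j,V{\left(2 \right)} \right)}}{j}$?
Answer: $9415$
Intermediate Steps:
$Q = - \frac{2}{5}$ ($Q = \left(-2\right) \frac{1}{5} = - \frac{2}{5} \approx -0.4$)
$h{\left(u \right)} = 2$ ($h{\left(u \right)} = 2 - 0 = 2 + 0 = 2$)
$O{\left(j \right)} = -8 + \frac{2}{j}$
$- 1345 O{\left(h{\left(1 + 1 \cdot 4 \right)} \right)} = - 1345 \left(-8 + \frac{2}{2}\right) = - 1345 \left(-8 + 2 \cdot \frac{1}{2}\right) = - 1345 \left(-8 + 1\right) = \left(-1345\right) \left(-7\right) = 9415$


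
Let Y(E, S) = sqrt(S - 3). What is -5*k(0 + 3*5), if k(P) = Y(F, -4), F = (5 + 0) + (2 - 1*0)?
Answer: -5*I*sqrt(7) ≈ -13.229*I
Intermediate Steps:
F = 7 (F = 5 + (2 + 0) = 5 + 2 = 7)
Y(E, S) = sqrt(-3 + S)
k(P) = I*sqrt(7) (k(P) = sqrt(-3 - 4) = sqrt(-7) = I*sqrt(7))
-5*k(0 + 3*5) = -5*I*sqrt(7)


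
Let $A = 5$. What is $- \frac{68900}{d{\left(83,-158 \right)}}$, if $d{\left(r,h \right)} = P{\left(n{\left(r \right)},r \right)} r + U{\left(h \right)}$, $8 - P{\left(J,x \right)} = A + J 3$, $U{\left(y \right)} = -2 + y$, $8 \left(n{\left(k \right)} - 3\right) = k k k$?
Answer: $\frac{551200}{142380227} \approx 0.0038713$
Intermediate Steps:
$n{\left(k \right)} = 3 + \frac{k^{3}}{8}$ ($n{\left(k \right)} = 3 + \frac{k k k}{8} = 3 + \frac{k^{2} k}{8} = 3 + \frac{k^{3}}{8}$)
$P{\left(J,x \right)} = 3 - 3 J$ ($P{\left(J,x \right)} = 8 - \left(5 + J 3\right) = 8 - \left(5 + 3 J\right) = 3 - 3 J$)
$d{\left(r,h \right)} = -2 + h + r \left(-6 - \frac{3 r^{3}}{8}\right)$ ($d{\left(r,h \right)} = \left(3 - 3 \left(3 + \frac{r^{3}}{8}\right)\right) r + \left(-2 + h\right) = \left(3 - \left(9 + \frac{3 r^{3}}{8}\right)\right) r + \left(-2 + h\right) = \left(-6 - \frac{3 r^{3}}{8}\right) r + \left(-2 + h\right) = r \left(-6 - \frac{3 r^{3}}{8}\right) + \left(-2 + h\right) = -2 + h + r \left(-6 - \frac{3 r^{3}}{8}\right)$)
$- \frac{68900}{d{\left(83,-158 \right)}} = - \frac{68900}{-2 - 158 - 498 - \frac{3 \cdot 83^{4}}{8}} = - \frac{68900}{-2 - 158 - 498 - \frac{142374963}{8}} = - \frac{68900}{- \frac{142380227}{8}} = \left(-68900\right) \left(- \frac{8}{142380227}\right) = \frac{551200}{142380227}$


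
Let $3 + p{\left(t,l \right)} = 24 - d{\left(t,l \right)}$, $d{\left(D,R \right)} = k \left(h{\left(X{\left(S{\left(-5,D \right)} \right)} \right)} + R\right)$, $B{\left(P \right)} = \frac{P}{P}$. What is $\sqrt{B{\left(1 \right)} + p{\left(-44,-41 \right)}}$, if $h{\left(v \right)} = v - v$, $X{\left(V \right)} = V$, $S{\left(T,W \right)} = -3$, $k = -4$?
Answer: $i \sqrt{142} \approx 11.916 i$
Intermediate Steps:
$h{\left(v \right)} = 0$
$B{\left(P \right)} = 1$
$d{\left(D,R \right)} = - 4 R$ ($d{\left(D,R \right)} = - 4 \left(0 + R\right) = - 4 R$)
$p{\left(t,l \right)} = 21 + 4 l$ ($p{\left(t,l \right)} = -3 - \left(-24 - 4 l\right) = -3 + \left(24 + 4 l\right) = 21 + 4 l$)
$\sqrt{B{\left(1 \right)} + p{\left(-44,-41 \right)}} = \sqrt{1 + \left(21 + 4 \left(-41\right)\right)} = \sqrt{1 + \left(21 - 164\right)} = \sqrt{1 - 143} = \sqrt{-142} = i \sqrt{142}$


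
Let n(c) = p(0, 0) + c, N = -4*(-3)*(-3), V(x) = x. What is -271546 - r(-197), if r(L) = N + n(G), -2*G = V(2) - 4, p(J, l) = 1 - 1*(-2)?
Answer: -271514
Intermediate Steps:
N = -36 (N = 12*(-3) = -36)
p(J, l) = 3 (p(J, l) = 1 + 2 = 3)
G = 1 (G = -(2 - 4)/2 = -1/2*(-2) = 1)
n(c) = 3 + c
r(L) = -32 (r(L) = -36 + (3 + 1) = -36 + 4 = -32)
-271546 - r(-197) = -271546 - 1*(-32) = -271546 + 32 = -271514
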